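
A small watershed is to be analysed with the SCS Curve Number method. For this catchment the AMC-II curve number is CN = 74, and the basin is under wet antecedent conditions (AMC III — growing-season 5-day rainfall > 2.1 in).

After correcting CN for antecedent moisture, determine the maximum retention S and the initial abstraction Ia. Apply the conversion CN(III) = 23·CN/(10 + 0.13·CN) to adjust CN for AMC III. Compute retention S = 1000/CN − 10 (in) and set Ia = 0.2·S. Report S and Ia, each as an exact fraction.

S = 1300/851 in ≈ 1.528 in; Ia = 260/851 in ≈ 0.306 in

Adjust CN=74 to AMC III: 23·74/(10 + 0.13·74) → 1702 ÷ (981/50) = 85100/981 ≈ 86.748
Max retention: S = 1000/(85100/981) − 10 = 1300/851 in (≈ 1.528 in)
Ia = 0.2S: 0.2·1.528 = 0.306 in (exactly 260/851)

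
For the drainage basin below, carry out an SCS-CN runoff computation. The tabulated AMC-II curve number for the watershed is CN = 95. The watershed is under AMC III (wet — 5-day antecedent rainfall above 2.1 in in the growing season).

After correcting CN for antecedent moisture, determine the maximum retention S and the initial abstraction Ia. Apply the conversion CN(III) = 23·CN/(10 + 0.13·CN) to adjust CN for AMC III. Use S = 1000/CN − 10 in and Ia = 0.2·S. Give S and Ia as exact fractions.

Adjust CN=95 to AMC III: 23·95/(10 + 0.13·95) → 2185 ÷ (447/20) = 43700/447 ≈ 97.763
Max retention: S = 1000/(43700/447) − 10 = 100/437 in (≈ 0.229 in)
Initial abstraction Ia = S/5 = (100/437)/5 = 20/437 ≈ 0.046 in

S = 100/437 in ≈ 0.229 in; Ia = 20/437 in ≈ 0.046 in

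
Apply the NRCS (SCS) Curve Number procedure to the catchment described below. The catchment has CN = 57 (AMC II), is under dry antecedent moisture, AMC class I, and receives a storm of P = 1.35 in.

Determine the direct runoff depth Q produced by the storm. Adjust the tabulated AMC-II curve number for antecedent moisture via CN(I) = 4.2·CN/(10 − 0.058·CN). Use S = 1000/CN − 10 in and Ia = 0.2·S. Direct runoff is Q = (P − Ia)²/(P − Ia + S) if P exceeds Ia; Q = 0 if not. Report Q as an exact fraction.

Dry (AMC I): CN(I) = 4.2·57/(10 − 0.058·57) = (1197/5)/(3347/500) = 119700/3347 ≈ 35.763
S = 1000/(119700/3347) − 10 = 21500/1197 in ≈ 17.962 in
Initial abstraction Ia = S/5 = (21500/1197)/5 = 4300/1197 ≈ 3.592 in
P = 1.350 ≤ Ia = 3.592 in: entire storm abstracted, Q = 0.

Q = 0 in ≈ 0.000 in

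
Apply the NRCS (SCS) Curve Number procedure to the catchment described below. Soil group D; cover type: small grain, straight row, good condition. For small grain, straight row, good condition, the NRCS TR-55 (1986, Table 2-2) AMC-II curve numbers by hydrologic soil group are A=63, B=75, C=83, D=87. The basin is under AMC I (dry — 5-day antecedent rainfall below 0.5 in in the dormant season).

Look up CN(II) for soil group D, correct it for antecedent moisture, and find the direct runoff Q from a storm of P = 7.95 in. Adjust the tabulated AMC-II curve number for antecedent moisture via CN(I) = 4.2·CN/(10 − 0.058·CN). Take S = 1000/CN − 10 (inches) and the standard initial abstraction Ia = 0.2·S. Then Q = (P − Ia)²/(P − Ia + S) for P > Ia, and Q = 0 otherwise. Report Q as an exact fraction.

NRCS table: small grain, straight row, good condition, soil group D → CN(II) = 87
Adjust CN=87 to AMC I: 4.2·87/(10 − 0.058·87) → (1827/5) ÷ (2477/500) = 182700/2477 ≈ 73.759
Max retention: S = 1000/(182700/2477) − 10 = 6500/1827 in (≈ 3.558 in)
Initial abstraction Ia = S/5 = (6500/1827)/5 = 1300/1827 ≈ 0.712 in
P − Ia = 7.950 − 0.712 = 264493/36540 ≈ 7.238 in (> 0, runoff occurs)
Runoff Q = (P−Ia)²/(P−Ia+S) = (7.238)²/(7.238+3.558) = 69956547049/14414774220 ≈ 4.853 in

Q = 69956547049/14414774220 in ≈ 4.853 in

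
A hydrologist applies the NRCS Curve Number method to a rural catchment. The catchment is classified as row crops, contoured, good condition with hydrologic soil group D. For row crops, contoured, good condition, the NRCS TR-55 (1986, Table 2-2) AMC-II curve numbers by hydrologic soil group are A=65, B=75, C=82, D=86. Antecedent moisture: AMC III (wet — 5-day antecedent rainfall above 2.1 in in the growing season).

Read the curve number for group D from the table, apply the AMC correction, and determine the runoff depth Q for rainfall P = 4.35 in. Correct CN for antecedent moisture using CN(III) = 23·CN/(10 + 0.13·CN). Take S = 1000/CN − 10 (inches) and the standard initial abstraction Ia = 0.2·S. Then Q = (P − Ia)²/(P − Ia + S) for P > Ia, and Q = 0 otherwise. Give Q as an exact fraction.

NRCS table: row crops, contoured, good condition, soil group D → CN(II) = 86
CN(III) from CN(II)=86: (23·86)/(10 + 0.13·86) = 98900/1059 ≈ 93.390
Max retention: S = 1000/(98900/1059) − 10 = 700/989 in (≈ 0.708 in)
Ia = 0.2S: 0.2·0.708 = 0.142 in (exactly 140/989)
Excess rainfall: 4.350 − 0.142 = 4.208 in; P > Ia so Q > 0
Runoff Q = (P−Ia)²/(P−Ia+S) = (4.208)²/(4.208+0.708) = 6929397049/1923466540 ≈ 3.603 in

Q = 6929397049/1923466540 in ≈ 3.603 in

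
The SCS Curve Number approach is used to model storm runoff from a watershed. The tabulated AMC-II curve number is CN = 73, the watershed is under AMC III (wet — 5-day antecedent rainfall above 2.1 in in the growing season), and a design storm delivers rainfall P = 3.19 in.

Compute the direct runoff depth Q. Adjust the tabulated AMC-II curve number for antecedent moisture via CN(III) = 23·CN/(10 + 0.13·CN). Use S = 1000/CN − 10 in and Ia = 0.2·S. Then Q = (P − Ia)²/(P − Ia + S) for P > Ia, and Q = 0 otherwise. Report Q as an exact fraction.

Wet (AMC III): CN(III) = 23·73/(10 + 0.13·73) = 1679/(1949/100) = 167900/1949 ≈ 86.147
Max retention: S = 1000/(167900/1949) − 10 = 2700/1679 in (≈ 1.608 in)
Initial abstraction Ia = S/5 = (2700/1679)/5 = 540/1679 ≈ 0.322 in
Since P=3.190 > Ia=0.322: effective rainfall P−Ia = 481601/167900 in
Q = (481601/167900)²/((481601/167900) + 2700/1679) = (231939523201/28190410000)/(751601/167900) = 231939523201/126193807900 in ≈ 1.838 in

Q = 231939523201/126193807900 in ≈ 1.838 in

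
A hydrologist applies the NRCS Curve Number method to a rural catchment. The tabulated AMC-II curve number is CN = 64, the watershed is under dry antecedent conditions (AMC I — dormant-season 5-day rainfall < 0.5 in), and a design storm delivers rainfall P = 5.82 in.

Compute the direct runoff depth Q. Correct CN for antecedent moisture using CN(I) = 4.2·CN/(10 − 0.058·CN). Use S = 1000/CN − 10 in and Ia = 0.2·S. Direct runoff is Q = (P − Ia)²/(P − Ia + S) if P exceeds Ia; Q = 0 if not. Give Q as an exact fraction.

Q = 537289/900200 in ≈ 0.597 in

Dry (AMC I): CN(I) = 4.2·64/(10 − 0.058·64) = (1344/5)/(786/125) = 5600/131 ≈ 42.748
Max retention: S = 1000/(5600/131) − 10 = 375/28 in (≈ 13.393 in)
Ia = 0.2S: 0.2·13.393 = 2.679 in (exactly 75/28)
Excess rainfall: 5.820 − 2.679 = 3.141 in; P > Ia so Q > 0
Q: (2199/700)² ÷ (5787/350) = 537289/900200 in (≈ 0.597 in)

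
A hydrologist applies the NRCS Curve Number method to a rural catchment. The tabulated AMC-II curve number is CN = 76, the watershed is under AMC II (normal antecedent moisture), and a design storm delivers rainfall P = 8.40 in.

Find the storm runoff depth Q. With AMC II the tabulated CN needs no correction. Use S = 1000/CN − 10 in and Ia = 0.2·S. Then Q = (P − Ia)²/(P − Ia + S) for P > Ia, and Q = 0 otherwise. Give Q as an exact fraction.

Q = 90774/16435 in ≈ 5.523 in

AMC II — tabulated CN = 76 applies directly.
S = 1000/76 − 10 = 60/19 in ≈ 3.158 in
Ia = 0.2·(60/19) = 12/19 in ≈ 0.632 in
P − Ia = 8.400 − 0.632 = 738/95 ≈ 7.768 in (> 0, runoff occurs)
Runoff Q = (P−Ia)²/(P−Ia+S) = (7.768)²/(7.768+3.158) = 90774/16435 ≈ 5.523 in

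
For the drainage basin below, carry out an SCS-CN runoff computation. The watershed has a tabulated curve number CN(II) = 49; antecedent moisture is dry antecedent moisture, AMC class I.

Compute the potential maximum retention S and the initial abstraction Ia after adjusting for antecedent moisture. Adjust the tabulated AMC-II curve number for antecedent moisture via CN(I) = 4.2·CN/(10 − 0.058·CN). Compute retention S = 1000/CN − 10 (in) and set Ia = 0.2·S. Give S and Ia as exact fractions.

S = 8500/343 in ≈ 24.781 in; Ia = 1700/343 in ≈ 4.956 in

Adjust CN=49 to AMC I: 4.2·49/(10 − 0.058·49) → (1029/5) ÷ (3579/500) = 34300/1193 ≈ 28.751
S = 1000/(34300/1193) − 10 = 8500/343 in ≈ 24.781 in
Ia = 0.2·(8500/343) = 1700/343 in ≈ 4.956 in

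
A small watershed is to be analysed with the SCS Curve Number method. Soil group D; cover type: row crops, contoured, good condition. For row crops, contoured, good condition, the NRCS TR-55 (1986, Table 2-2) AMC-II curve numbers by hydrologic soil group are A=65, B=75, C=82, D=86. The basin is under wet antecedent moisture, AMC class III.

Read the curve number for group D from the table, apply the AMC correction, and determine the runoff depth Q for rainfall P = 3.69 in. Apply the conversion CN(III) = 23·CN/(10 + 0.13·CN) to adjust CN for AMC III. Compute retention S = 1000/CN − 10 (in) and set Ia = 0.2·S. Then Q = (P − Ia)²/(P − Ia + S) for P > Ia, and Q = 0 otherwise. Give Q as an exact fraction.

NRCS table: row crops, contoured, good condition, soil group D → CN(II) = 86
Adjust CN=86 to AMC III: 23·86/(10 + 0.13·86) → 1978 ÷ (1059/50) = 98900/1059 ≈ 93.390
Max retention: S = 1000/(98900/1059) − 10 = 700/989 in (≈ 0.708 in)
Ia = 0.2·(700/989) = 140/989 in ≈ 0.142 in
Excess rainfall: 3.690 − 0.142 = 3.548 in; P > Ia so Q > 0
Q: (350941/98900)² ÷ (420941/98900) = 123159585481/41631064900 in (≈ 2.958 in)

Q = 123159585481/41631064900 in ≈ 2.958 in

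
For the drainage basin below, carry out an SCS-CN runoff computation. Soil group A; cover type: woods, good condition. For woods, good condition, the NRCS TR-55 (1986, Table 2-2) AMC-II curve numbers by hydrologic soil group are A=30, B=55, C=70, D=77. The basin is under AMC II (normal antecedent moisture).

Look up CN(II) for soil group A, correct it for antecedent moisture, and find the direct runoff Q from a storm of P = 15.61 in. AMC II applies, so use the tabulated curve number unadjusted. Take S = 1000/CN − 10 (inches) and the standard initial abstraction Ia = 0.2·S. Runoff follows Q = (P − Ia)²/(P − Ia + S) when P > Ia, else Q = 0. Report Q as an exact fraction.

Q = 1539727/440700 in ≈ 3.494 in

NRCS table: woods, good condition, soil group A → CN(II) = 30
Average conditions: CN = 30 (no AMC adjustment).
S = 1000/30 − 10 = 70/3 in ≈ 23.333 in
Initial abstraction Ia = S/5 = (70/3)/5 = 14/3 ≈ 4.667 in
Excess rainfall: 15.610 − 4.667 = 10.943 in; P > Ia so Q > 0
Q = (3283/300)²/((3283/300) + 70/3) = (10778089/90000)/(10283/300) = 1539727/440700 in ≈ 3.494 in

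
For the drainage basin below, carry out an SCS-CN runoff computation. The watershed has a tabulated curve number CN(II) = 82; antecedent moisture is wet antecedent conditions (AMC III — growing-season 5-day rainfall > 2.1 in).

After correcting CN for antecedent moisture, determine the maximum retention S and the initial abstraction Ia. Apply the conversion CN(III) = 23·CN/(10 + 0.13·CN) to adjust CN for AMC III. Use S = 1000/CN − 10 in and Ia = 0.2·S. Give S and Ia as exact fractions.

Wet (AMC III): CN(III) = 23·82/(10 + 0.13·82) = 1886/(1033/50) = 94300/1033 ≈ 91.288
S = 1000/(94300/1033) − 10 = 900/943 in ≈ 0.954 in
Ia = 0.2S: 0.2·0.954 = 0.191 in (exactly 180/943)

S = 900/943 in ≈ 0.954 in; Ia = 180/943 in ≈ 0.191 in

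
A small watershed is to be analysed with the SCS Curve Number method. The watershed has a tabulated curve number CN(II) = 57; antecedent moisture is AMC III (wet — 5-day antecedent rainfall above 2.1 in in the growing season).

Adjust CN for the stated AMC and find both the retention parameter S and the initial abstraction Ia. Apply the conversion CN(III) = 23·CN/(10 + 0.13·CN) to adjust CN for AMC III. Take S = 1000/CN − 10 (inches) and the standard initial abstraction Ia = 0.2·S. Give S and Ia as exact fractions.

S = 4300/1311 in ≈ 3.280 in; Ia = 860/1311 in ≈ 0.656 in

CN(III) from CN(II)=57: (23·57)/(10 + 0.13·57) = 131100/1741 ≈ 75.302
Max retention: S = 1000/(131100/1741) − 10 = 4300/1311 in (≈ 3.280 in)
Ia = 0.2·(4300/1311) = 860/1311 in ≈ 0.656 in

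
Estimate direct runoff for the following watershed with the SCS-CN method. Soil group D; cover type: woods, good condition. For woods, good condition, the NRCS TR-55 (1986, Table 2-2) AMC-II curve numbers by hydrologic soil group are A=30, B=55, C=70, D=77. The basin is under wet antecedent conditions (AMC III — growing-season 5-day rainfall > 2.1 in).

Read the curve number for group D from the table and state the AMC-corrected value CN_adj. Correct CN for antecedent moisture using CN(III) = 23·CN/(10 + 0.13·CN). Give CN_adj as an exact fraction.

NRCS table: woods, good condition, soil group D → CN(II) = 77
CN(III) from CN(II)=77: (23·77)/(10 + 0.13·77) = 7700/87 ≈ 88.506

CN_adj = 7700/87 ≈ 88.506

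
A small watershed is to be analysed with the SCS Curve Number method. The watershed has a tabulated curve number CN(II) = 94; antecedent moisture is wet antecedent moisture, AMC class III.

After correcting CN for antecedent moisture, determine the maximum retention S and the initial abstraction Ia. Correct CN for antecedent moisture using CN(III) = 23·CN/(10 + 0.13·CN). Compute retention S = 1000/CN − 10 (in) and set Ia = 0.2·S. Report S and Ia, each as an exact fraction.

S = 300/1081 in ≈ 0.278 in; Ia = 60/1081 in ≈ 0.056 in

CN(III) from CN(II)=94: (23·94)/(10 + 0.13·94) = 108100/1111 ≈ 97.300
Retention S: 1000/CN − 10 with CN=97.300 → S = 300/1081 ≈ 0.278 in
Ia = 0.2·(300/1081) = 60/1081 in ≈ 0.056 in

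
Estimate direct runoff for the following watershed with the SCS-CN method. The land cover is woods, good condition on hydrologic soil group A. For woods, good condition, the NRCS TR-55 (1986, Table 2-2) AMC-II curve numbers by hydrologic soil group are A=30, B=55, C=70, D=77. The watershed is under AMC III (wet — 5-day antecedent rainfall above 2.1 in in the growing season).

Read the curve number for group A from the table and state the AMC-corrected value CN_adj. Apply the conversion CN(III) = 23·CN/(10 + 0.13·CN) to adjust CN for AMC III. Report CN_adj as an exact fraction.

NRCS table: woods, good condition, soil group A → CN(II) = 30
CN(III) from CN(II)=30: (23·30)/(10 + 0.13·30) = 6900/139 ≈ 49.640

CN_adj = 6900/139 ≈ 49.640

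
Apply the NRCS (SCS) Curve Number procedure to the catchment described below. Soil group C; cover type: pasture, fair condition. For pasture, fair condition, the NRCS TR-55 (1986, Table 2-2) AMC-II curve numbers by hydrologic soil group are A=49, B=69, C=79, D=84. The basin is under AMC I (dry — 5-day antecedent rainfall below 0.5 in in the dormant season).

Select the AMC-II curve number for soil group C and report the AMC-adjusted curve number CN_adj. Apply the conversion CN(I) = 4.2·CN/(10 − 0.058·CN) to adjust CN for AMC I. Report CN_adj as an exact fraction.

NRCS table: pasture, fair condition, soil group C → CN(II) = 79
Adjust CN=79 to AMC I: 4.2·79/(10 − 0.058·79) → (1659/5) ÷ (2709/500) = 7900/129 ≈ 61.240

CN_adj = 7900/129 ≈ 61.240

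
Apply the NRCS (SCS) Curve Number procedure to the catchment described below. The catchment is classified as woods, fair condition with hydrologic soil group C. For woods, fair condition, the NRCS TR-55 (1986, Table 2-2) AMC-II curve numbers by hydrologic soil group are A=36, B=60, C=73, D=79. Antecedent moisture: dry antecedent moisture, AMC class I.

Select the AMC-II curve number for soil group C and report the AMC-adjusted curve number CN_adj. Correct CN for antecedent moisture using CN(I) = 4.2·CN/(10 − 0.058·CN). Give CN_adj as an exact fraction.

CN_adj = 51100/961 ≈ 53.174

NRCS table: woods, fair condition, soil group C → CN(II) = 73
Dry (AMC I): CN(I) = 4.2·73/(10 − 0.058·73) = (1533/5)/(2883/500) = 51100/961 ≈ 53.174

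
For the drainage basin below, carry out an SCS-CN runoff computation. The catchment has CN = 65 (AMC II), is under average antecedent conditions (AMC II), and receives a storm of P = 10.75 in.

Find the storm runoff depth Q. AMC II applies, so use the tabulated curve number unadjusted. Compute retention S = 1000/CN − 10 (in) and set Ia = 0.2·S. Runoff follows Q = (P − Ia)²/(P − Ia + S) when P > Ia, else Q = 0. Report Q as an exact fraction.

AMC II — tabulated CN = 65 applies directly.
S = 1000/65 − 10 = 70/13 in ≈ 5.385 in
Ia = 0.2S: 0.2·5.385 = 1.077 in (exactly 14/13)
Excess rainfall: 10.750 − 1.077 = 9.673 in; P > Ia so Q > 0
Runoff Q = (P−Ia)²/(P−Ia+S) = (9.673)²/(9.673+5.385) = 253009/40716 ≈ 6.214 in

Q = 253009/40716 in ≈ 6.214 in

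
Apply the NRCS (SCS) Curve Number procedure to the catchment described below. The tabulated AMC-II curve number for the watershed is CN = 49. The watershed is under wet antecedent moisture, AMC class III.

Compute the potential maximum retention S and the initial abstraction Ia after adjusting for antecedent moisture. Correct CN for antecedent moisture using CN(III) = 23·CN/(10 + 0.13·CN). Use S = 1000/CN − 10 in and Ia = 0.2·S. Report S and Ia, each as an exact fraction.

Wet (AMC III): CN(III) = 23·49/(10 + 0.13·49) = 1127/(1637/100) = 112700/1637 ≈ 68.845
Retention S: 1000/CN − 10 with CN=68.845 → S = 5100/1127 ≈ 4.525 in
Initial abstraction Ia = S/5 = (5100/1127)/5 = 1020/1127 ≈ 0.905 in

S = 5100/1127 in ≈ 4.525 in; Ia = 1020/1127 in ≈ 0.905 in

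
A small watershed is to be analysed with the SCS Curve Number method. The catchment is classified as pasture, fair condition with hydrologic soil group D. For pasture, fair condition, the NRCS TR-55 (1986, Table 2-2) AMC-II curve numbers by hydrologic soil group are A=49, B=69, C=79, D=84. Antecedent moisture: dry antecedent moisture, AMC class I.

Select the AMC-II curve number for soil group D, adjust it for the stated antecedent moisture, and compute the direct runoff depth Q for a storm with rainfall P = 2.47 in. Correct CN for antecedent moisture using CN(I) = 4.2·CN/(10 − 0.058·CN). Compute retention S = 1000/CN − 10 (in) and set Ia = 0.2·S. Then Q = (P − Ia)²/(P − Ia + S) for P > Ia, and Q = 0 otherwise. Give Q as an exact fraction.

NRCS table: pasture, fair condition, soil group D → CN(II) = 84
Adjust CN=84 to AMC I: 4.2·84/(10 − 0.058·84) → (1764/5) ÷ (641/125) = 44100/641 ≈ 68.799
Retention S: 1000/CN − 10 with CN=68.799 → S = 2000/441 ≈ 4.535 in
Ia = 0.2S: 0.2·4.535 = 0.907 in (exactly 400/441)
P − Ia = 2.470 − 0.907 = 68927/44100 ≈ 1.563 in (> 0, runoff occurs)
Q: (68927/44100)² ÷ (268927/44100) = 4750931329/11859680700 in (≈ 0.401 in)

Q = 4750931329/11859680700 in ≈ 0.401 in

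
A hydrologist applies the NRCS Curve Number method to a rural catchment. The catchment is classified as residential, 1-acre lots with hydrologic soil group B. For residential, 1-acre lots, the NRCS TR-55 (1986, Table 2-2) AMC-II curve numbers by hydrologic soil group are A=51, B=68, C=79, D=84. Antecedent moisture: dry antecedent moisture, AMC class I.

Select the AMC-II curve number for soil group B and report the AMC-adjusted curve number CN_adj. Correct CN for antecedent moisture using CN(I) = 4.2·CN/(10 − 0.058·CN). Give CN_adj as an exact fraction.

NRCS table: residential, 1-acre lots, soil group B → CN(II) = 68
Adjust CN=68 to AMC I: 4.2·68/(10 − 0.058·68) → (1428/5) ÷ (757/125) = 35700/757 ≈ 47.160

CN_adj = 35700/757 ≈ 47.160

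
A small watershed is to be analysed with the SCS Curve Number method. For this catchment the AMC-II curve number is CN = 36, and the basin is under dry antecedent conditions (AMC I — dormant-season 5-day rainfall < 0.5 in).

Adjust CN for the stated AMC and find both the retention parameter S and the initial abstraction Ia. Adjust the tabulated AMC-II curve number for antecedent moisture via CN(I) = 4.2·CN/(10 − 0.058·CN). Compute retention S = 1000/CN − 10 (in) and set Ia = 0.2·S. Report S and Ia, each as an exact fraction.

S = 8000/189 in ≈ 42.328 in; Ia = 1600/189 in ≈ 8.466 in

Adjust CN=36 to AMC I: 4.2·36/(10 − 0.058·36) → (756/5) ÷ (989/125) = 18900/989 ≈ 19.110
Max retention: S = 1000/(18900/989) − 10 = 8000/189 in (≈ 42.328 in)
Ia = 0.2·(8000/189) = 1600/189 in ≈ 8.466 in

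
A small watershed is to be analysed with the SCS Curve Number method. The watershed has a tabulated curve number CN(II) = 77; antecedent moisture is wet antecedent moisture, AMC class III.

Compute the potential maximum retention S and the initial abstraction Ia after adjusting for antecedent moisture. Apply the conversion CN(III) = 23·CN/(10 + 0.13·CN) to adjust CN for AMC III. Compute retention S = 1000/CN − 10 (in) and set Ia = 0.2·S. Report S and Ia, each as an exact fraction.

Wet (AMC III): CN(III) = 23·77/(10 + 0.13·77) = 1771/(2001/100) = 7700/87 ≈ 88.506
S = 1000/(7700/87) − 10 = 100/77 in ≈ 1.299 in
Initial abstraction Ia = S/5 = (100/77)/5 = 20/77 ≈ 0.260 in

S = 100/77 in ≈ 1.299 in; Ia = 20/77 in ≈ 0.260 in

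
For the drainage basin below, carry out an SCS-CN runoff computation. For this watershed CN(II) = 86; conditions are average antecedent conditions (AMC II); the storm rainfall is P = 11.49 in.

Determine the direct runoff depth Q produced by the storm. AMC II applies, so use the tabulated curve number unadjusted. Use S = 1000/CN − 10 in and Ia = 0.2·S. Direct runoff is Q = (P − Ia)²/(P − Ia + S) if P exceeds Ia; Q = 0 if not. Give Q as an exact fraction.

Q = 2304672049/236530100 in ≈ 9.744 in

AMC II — tabulated CN = 86 applies directly.
Retention S: 1000/CN − 10 with CN=86.000 → S = 70/43 ≈ 1.628 in
Ia = 0.2S: 0.2·1.628 = 0.326 in (exactly 14/43)
P − Ia = 11.490 − 0.326 = 48007/4300 ≈ 11.164 in (> 0, runoff occurs)
Q = (48007/4300)²/((48007/4300) + 70/43) = (2304672049/18490000)/(55007/4300) = 2304672049/236530100 in ≈ 9.744 in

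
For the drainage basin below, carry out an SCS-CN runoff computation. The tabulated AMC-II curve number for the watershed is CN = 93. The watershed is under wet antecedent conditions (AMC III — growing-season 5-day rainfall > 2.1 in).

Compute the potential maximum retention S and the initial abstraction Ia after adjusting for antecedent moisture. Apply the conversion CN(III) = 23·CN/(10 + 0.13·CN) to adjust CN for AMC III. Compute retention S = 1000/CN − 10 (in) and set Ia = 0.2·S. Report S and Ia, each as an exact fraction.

S = 700/2139 in ≈ 0.327 in; Ia = 140/2139 in ≈ 0.065 in

CN(III) from CN(II)=93: (23·93)/(10 + 0.13·93) = 213900/2209 ≈ 96.831
Retention S: 1000/CN − 10 with CN=96.831 → S = 700/2139 ≈ 0.327 in
Ia = 0.2S: 0.2·0.327 = 0.065 in (exactly 140/2139)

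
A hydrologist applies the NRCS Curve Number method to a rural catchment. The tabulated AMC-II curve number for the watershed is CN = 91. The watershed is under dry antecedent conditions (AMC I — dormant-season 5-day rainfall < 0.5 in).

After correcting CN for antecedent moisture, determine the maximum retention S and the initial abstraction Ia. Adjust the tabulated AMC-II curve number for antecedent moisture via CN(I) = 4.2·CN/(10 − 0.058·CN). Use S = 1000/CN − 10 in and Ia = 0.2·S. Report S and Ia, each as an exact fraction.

S = 1500/637 in ≈ 2.355 in; Ia = 300/637 in ≈ 0.471 in

CN(I) from CN(II)=91: (4.2·91)/(10 − 0.058·91) = 63700/787 ≈ 80.940
Retention S: 1000/CN − 10 with CN=80.940 → S = 1500/637 ≈ 2.355 in
Ia = 0.2·(1500/637) = 300/637 in ≈ 0.471 in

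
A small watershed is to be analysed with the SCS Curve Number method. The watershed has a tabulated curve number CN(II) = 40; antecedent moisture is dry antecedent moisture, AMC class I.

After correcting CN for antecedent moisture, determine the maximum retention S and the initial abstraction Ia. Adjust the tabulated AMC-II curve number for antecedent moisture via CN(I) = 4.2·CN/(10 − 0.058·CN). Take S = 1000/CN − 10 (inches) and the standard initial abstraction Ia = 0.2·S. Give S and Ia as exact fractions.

CN(I) from CN(II)=40: (4.2·40)/(10 − 0.058·40) = 175/8 ≈ 21.875
S = 1000/(175/8) − 10 = 250/7 in ≈ 35.714 in
Ia = 0.2·(250/7) = 50/7 in ≈ 7.143 in

S = 250/7 in ≈ 35.714 in; Ia = 50/7 in ≈ 7.143 in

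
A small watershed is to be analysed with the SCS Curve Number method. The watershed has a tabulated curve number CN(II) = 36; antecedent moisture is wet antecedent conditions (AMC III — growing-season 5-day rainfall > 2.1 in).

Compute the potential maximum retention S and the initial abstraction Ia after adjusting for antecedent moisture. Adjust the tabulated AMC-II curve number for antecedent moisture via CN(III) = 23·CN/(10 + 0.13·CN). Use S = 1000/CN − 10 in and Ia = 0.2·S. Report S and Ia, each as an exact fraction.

S = 1600/207 in ≈ 7.729 in; Ia = 320/207 in ≈ 1.546 in

CN(III) from CN(II)=36: (23·36)/(10 + 0.13·36) = 20700/367 ≈ 56.403
Retention S: 1000/CN − 10 with CN=56.403 → S = 1600/207 ≈ 7.729 in
Ia = 0.2S: 0.2·7.729 = 1.546 in (exactly 320/207)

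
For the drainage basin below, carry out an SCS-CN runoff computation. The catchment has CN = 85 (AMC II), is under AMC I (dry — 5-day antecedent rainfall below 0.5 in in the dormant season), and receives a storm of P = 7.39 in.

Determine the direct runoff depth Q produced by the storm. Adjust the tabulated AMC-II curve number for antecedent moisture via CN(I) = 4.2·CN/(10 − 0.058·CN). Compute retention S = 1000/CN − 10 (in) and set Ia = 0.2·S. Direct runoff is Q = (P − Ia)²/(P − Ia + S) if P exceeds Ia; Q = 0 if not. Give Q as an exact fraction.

Adjust CN=85 to AMC I: 4.2·85/(10 − 0.058·85) → 357 ÷ (507/100) = 11900/169 ≈ 70.414
Max retention: S = 1000/(11900/169) − 10 = 500/119 in (≈ 4.202 in)
Initial abstraction Ia = S/5 = (500/119)/5 = 100/119 ≈ 0.840 in
Excess rainfall: 7.390 − 0.840 = 6.550 in; P > Ia so Q > 0
Runoff Q = (P−Ia)²/(P−Ia+S) = (6.550)²/(6.550+4.202) = 6074799481/1522497900 ≈ 3.990 in

Q = 6074799481/1522497900 in ≈ 3.990 in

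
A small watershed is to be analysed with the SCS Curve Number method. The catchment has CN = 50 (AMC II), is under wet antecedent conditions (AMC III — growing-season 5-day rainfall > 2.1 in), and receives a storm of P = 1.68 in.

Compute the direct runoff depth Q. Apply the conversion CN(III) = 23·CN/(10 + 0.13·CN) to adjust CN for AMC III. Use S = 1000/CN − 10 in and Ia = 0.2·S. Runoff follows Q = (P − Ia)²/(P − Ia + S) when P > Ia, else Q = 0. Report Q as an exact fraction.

CN(III) from CN(II)=50: (23·50)/(10 + 0.13·50) = 2300/33 ≈ 69.697
Max retention: S = 1000/(2300/33) − 10 = 100/23 in (≈ 4.348 in)
Ia = 0.2S: 0.2·4.348 = 0.870 in (exactly 20/23)
Since P=1.680 > Ia=0.870: effective rainfall P−Ia = 466/575 in
Q = (466/575)²/((466/575) + 100/23) = (217156/330625)/(2966/575) = 108578/852725 in ≈ 0.127 in

Q = 108578/852725 in ≈ 0.127 in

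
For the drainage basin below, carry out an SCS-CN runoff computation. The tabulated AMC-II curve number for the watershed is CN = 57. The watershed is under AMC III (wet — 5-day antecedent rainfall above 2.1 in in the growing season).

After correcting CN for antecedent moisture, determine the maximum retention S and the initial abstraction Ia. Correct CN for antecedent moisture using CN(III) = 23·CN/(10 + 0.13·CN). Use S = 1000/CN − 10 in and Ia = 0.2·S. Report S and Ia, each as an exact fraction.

Wet (AMC III): CN(III) = 23·57/(10 + 0.13·57) = 1311/(1741/100) = 131100/1741 ≈ 75.302
Max retention: S = 1000/(131100/1741) − 10 = 4300/1311 in (≈ 3.280 in)
Initial abstraction Ia = S/5 = (4300/1311)/5 = 860/1311 ≈ 0.656 in

S = 4300/1311 in ≈ 3.280 in; Ia = 860/1311 in ≈ 0.656 in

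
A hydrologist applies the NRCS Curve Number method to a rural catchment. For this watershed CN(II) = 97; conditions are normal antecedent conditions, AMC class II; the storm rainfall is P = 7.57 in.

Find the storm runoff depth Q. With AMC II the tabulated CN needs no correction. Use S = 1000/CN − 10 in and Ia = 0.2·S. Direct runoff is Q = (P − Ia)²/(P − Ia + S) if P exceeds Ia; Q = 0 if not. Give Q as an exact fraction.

AMC II — tabulated CN = 97 applies directly.
Max retention: S = 1000/97 − 10 = 30/97 in (≈ 0.309 in)
Ia = 0.2S: 0.2·0.309 = 0.062 in (exactly 6/97)
Since P=7.570 > Ia=0.062: effective rainfall P−Ia = 72829/9700 in
Q: (72829/9700)² ÷ (75829/9700) = 5304063241/735541300 in (≈ 7.211 in)

Q = 5304063241/735541300 in ≈ 7.211 in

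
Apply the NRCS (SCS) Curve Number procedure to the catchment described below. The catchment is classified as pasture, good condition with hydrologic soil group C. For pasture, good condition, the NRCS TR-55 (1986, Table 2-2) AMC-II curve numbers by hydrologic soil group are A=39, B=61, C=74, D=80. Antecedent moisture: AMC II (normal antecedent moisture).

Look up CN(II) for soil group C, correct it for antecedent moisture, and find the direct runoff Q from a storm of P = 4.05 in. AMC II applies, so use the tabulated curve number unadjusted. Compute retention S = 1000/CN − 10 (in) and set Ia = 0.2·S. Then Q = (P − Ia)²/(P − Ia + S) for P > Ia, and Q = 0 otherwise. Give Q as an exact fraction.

NRCS table: pasture, good condition, soil group C → CN(II) = 74
CN(II) = 74; AMC II needs no correction.
S = 1000/74 − 10 = 130/37 in ≈ 3.514 in
Ia = 0.2·(130/37) = 26/37 in ≈ 0.703 in
P − Ia = 4.050 − 0.703 = 2477/740 ≈ 3.347 in (> 0, runoff occurs)
Q = (2477/740)²/((2477/740) + 130/37) = (6135529/547600)/(5077/740) = 6135529/3756980 in ≈ 1.633 in

Q = 6135529/3756980 in ≈ 1.633 in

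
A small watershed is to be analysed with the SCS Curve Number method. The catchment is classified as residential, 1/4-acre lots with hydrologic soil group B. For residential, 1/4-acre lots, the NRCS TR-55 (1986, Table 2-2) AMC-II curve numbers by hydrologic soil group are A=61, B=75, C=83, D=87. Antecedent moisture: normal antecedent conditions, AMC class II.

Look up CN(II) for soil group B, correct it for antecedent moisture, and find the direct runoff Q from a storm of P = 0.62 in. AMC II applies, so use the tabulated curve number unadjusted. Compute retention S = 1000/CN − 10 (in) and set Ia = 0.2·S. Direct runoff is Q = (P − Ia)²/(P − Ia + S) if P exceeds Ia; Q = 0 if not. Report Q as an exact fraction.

Q = 0 in ≈ 0.000 in

NRCS table: residential, 1/4-acre lots, soil group B → CN(II) = 75
Average conditions: CN = 75 (no AMC adjustment).
Max retention: S = 1000/75 − 10 = 10/3 in (≈ 3.333 in)
Ia = 0.2S: 0.2·3.333 = 0.667 in (exactly 2/3)
P = 0.620 ≤ Ia = 0.667 in: entire storm abstracted, Q = 0.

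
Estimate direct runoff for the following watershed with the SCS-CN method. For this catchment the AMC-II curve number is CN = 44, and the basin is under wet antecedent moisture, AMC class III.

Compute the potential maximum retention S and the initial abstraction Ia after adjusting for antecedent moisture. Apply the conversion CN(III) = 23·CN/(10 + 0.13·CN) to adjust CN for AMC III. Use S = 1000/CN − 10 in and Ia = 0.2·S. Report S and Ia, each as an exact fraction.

Wet (AMC III): CN(III) = 23·44/(10 + 0.13·44) = 1012/(393/25) = 25300/393 ≈ 64.377
Max retention: S = 1000/(25300/393) − 10 = 1400/253 in (≈ 5.534 in)
Ia = 0.2·(1400/253) = 280/253 in ≈ 1.107 in

S = 1400/253 in ≈ 5.534 in; Ia = 280/253 in ≈ 1.107 in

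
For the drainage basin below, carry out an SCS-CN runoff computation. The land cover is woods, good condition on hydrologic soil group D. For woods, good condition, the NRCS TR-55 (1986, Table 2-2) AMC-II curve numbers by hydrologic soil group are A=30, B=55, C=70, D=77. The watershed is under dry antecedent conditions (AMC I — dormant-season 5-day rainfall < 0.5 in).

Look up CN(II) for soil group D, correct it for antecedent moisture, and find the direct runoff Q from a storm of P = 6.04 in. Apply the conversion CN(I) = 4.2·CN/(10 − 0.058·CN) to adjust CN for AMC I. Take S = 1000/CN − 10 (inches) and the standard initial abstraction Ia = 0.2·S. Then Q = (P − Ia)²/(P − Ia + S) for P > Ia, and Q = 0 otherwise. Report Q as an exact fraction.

NRCS table: woods, good condition, soil group D → CN(II) = 77
CN(I) from CN(II)=77: (4.2·77)/(10 − 0.058·77) = 161700/2767 ≈ 58.439
Retention S: 1000/CN − 10 with CN=58.439 → S = 11500/1617 ≈ 7.112 in
Ia = 0.2S: 0.2·7.112 = 1.422 in (exactly 2300/1617)
Since P=6.040 > Ia=1.422: effective rainfall P−Ia = 186667/40425 in
Q: (186667/40425)² ÷ (474167/40425) = 34844568889/19168200975 in (≈ 1.818 in)

Q = 34844568889/19168200975 in ≈ 1.818 in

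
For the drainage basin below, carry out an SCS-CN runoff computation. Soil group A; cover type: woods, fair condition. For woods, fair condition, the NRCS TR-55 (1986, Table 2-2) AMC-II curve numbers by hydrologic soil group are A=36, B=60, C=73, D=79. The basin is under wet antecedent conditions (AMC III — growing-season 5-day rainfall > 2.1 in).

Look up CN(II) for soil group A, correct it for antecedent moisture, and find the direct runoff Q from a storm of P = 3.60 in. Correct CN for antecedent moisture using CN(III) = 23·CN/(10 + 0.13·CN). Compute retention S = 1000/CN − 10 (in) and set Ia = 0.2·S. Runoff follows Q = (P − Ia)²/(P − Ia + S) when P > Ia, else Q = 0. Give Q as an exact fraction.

Q = 2259938/5240205 in ≈ 0.431 in

NRCS table: woods, fair condition, soil group A → CN(II) = 36
Wet (AMC III): CN(III) = 23·36/(10 + 0.13·36) = 828/(367/25) = 20700/367 ≈ 56.403
S = 1000/(20700/367) − 10 = 1600/207 in ≈ 7.729 in
Ia = 0.2S: 0.2·7.729 = 1.546 in (exactly 320/207)
Since P=3.600 > Ia=1.546: effective rainfall P−Ia = 2126/1035 in
Q: (2126/1035)² ÷ (10126/1035) = 2259938/5240205 in (≈ 0.431 in)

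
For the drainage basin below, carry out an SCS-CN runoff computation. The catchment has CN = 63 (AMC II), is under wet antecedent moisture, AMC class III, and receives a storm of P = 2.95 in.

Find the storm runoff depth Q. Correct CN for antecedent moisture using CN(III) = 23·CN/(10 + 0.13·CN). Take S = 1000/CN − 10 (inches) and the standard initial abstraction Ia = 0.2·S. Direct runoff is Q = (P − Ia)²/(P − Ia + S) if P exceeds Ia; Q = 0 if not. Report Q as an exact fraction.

Adjust CN=63 to AMC III: 23·63/(10 + 0.13·63) → 1449 ÷ (1819/100) = 144900/1819 ≈ 79.659
Max retention: S = 1000/(144900/1819) − 10 = 3700/1449 in (≈ 2.553 in)
Ia = 0.2S: 0.2·2.553 = 0.511 in (exactly 740/1449)
P − Ia = 2.950 − 0.511 = 70691/28980 ≈ 2.439 in (> 0, runoff occurs)
Q = (70691/28980)²/((70691/28980) + 3700/1449) = (4997217481/839840400)/(144691/28980) = 4997217481/4193145180 in ≈ 1.192 in

Q = 4997217481/4193145180 in ≈ 1.192 in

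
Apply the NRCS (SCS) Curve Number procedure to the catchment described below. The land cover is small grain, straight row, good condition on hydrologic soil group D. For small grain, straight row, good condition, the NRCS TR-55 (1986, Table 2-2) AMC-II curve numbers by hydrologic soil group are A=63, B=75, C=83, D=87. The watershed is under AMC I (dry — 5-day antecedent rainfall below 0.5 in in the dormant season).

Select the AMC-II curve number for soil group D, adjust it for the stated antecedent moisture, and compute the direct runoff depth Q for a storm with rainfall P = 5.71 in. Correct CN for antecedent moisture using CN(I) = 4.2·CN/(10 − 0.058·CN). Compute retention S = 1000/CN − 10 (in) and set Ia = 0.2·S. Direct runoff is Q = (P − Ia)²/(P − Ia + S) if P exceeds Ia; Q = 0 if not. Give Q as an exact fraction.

Q = 833965289089/285599745900 in ≈ 2.920 in

NRCS table: small grain, straight row, good condition, soil group D → CN(II) = 87
Adjust CN=87 to AMC I: 4.2·87/(10 − 0.058·87) → (1827/5) ÷ (2477/500) = 182700/2477 ≈ 73.759
S = 1000/(182700/2477) − 10 = 6500/1827 in ≈ 3.558 in
Ia = 0.2S: 0.2·3.558 = 0.712 in (exactly 1300/1827)
Since P=5.710 > Ia=0.712: effective rainfall P−Ia = 913217/182700 in
Q = (913217/182700)²/((913217/182700) + 6500/1827) = (833965289089/33379290000)/(1563217/182700) = 833965289089/285599745900 in ≈ 2.920 in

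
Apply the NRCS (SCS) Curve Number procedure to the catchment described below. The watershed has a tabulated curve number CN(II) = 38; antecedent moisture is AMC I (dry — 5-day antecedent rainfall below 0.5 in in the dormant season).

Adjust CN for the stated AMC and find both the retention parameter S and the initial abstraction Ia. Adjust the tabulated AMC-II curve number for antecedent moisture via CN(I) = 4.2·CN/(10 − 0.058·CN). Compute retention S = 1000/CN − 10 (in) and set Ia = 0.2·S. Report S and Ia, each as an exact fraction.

S = 15500/399 in ≈ 38.847 in; Ia = 3100/399 in ≈ 7.769 in

CN(I) from CN(II)=38: (4.2·38)/(10 − 0.058·38) = 39900/1949 ≈ 20.472
Retention S: 1000/CN − 10 with CN=20.472 → S = 15500/399 ≈ 38.847 in
Ia = 0.2·(15500/399) = 3100/399 in ≈ 7.769 in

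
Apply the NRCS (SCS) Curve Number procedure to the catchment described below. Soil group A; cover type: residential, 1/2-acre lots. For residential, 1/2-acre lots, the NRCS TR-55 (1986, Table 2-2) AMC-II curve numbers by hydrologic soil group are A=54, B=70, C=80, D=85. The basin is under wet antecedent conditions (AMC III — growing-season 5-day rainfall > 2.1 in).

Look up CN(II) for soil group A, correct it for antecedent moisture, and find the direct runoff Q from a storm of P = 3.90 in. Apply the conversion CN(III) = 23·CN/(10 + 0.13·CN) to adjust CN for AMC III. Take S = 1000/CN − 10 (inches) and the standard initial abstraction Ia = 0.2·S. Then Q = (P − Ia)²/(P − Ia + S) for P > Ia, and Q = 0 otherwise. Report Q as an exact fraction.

NRCS table: residential, 1/2-acre lots, soil group A → CN(II) = 54
Wet (AMC III): CN(III) = 23·54/(10 + 0.13·54) = 1242/(851/50) = 2700/37 ≈ 72.973
Retention S: 1000/CN − 10 with CN=72.973 → S = 100/27 ≈ 3.704 in
Initial abstraction Ia = S/5 = (100/27)/5 = 20/27 ≈ 0.741 in
P − Ia = 3.900 − 0.741 = 853/270 ≈ 3.159 in (> 0, runoff occurs)
Q: (853/270)² ÷ (1853/270) = 727609/500310 in (≈ 1.454 in)

Q = 727609/500310 in ≈ 1.454 in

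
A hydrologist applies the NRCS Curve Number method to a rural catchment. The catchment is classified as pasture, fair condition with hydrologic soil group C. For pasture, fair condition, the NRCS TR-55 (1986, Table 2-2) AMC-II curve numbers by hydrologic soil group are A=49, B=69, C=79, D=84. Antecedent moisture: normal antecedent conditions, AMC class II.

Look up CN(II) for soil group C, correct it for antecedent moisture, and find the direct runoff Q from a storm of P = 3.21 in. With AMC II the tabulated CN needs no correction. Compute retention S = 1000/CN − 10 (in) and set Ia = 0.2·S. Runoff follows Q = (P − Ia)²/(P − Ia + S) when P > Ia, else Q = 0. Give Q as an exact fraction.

NRCS table: pasture, fair condition, soil group C → CN(II) = 79
AMC II — tabulated CN = 79 applies directly.
S = 1000/79 − 10 = 210/79 in ≈ 2.658 in
Ia = 0.2S: 0.2·2.658 = 0.532 in (exactly 42/79)
Excess rainfall: 3.210 − 0.532 = 2.678 in; P > Ia so Q > 0
Q: (21159/7900)² ÷ (42159/7900) = 149234427/111018700 in (≈ 1.344 in)

Q = 149234427/111018700 in ≈ 1.344 in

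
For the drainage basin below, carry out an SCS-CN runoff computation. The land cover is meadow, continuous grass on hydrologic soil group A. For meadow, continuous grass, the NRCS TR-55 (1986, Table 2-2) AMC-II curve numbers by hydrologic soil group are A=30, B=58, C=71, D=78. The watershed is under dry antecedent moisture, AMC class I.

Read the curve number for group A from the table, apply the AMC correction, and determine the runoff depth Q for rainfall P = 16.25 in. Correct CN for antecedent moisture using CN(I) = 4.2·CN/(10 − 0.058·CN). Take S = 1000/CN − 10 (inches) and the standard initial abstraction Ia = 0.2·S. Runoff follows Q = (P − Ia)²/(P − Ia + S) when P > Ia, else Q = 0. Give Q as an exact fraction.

NRCS table: meadow, continuous grass, soil group A → CN(II) = 30
CN(I) from CN(II)=30: (4.2·30)/(10 − 0.058·30) = 900/59 ≈ 15.254
Retention S: 1000/CN − 10 with CN=15.254 → S = 500/9 ≈ 55.556 in
Initial abstraction Ia = S/5 = (500/9)/5 = 100/9 ≈ 11.111 in
P − Ia = 16.250 − 11.111 = 185/36 ≈ 5.139 in (> 0, runoff occurs)
Q = (185/36)²/((185/36) + 500/9) = (34225/1296)/(2185/36) = 6845/15732 in ≈ 0.435 in

Q = 6845/15732 in ≈ 0.435 in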